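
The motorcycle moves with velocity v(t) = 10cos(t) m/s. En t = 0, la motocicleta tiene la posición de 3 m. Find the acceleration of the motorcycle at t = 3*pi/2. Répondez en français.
Pour résoudre ceci, nous devons prendre 1 dérivée de notre équation de la vitesse v(t) = 10·cos(t). En dérivant la vitesse, nous obtenons l'accélération: a(t) = -10·sin(t). Nous avons l'accélération a(t) = -10·sin(t). En substituant t = 3*pi/2: a(3*pi/2) = 10.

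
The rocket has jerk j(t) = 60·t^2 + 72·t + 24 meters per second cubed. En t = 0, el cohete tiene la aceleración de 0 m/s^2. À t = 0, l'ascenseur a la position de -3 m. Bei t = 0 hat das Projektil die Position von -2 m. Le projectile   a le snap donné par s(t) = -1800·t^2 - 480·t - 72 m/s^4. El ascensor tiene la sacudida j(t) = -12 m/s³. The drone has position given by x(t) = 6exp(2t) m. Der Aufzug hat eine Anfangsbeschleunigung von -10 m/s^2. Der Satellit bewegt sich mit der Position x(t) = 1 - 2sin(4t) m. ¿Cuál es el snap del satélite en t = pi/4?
Debemos derivar nuestra ecuación de la posición x(t) = 1 - 2·sin(4·t) 4 veces. La derivada de la posición da la velocidad: v(t) = -8·cos(4·t). Derivando la velocidad, obtenemos la aceleración: a(t) = 32·sin(4·t). Tomando d/dt de a(t), encontramos j(t) = 128·cos(4·t). Derivando la sacudida, obtenemos el snap: s(t) = -512·sin(4·t). Usando s(t) = -512·sin(4·t) y sustituyendo t = pi/4, encontramos s = 0.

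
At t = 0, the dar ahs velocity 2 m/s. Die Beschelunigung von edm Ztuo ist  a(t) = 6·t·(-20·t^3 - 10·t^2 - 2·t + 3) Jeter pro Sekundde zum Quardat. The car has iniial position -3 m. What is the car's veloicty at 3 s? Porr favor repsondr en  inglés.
To solve this, we need to take 1 integral of our acceleration equation a(t) = 6·t·(-20·t^3 - 10·t^2 - 2·t + 3). Finding the integral of a(t) and using v(0) = 2: v(t) = -24·t^5 - 15·t^4 - 4·t^3 + 9·t^2 + 2. Using v(t) = -24·t^5 - 15·t^4 - 4·t^3 + 9·t^2 + 2 and substituting t = 3, we find v = -7072.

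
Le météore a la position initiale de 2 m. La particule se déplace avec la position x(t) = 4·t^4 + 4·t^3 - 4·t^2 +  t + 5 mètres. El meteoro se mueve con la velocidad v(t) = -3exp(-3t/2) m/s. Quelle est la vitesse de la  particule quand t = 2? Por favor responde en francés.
Nous devons dériver notre équation de la position x(t) = 4·t^4 + 4·t^3 - 4·t^2 + t + 5 1 fois. La dérivée de la position donne la vitesse: v(t) = 16·t^3 + 12·t^2 - 8·t + 1. De l'équation de la vitesse v(t) = 16·t^3 + 12·t^2 - 8·t + 1, nous substituons t = 2 pour obtenir v = 161.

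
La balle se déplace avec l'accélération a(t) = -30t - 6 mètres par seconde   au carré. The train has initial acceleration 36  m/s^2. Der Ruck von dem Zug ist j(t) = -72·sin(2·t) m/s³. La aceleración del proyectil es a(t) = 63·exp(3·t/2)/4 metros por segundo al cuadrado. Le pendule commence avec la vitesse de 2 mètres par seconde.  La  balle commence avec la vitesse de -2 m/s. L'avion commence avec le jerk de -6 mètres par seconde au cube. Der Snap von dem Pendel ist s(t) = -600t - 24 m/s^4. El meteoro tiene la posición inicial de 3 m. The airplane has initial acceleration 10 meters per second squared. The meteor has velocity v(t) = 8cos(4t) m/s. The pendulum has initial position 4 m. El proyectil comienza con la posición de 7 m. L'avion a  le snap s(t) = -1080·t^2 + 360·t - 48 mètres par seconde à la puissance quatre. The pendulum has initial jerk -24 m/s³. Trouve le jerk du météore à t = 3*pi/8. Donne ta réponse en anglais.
To solve this, we need to take 2 derivatives of our velocity equation v(t) = 8·cos(4·t). The derivative of velocity gives acceleration: a(t) = -32·sin(4·t). Differentiating acceleration, we get jerk: j(t) = -128·cos(4·t). We have jerk j(t) = -128·cos(4·t). Substituting t = 3*pi/8: j(3*pi/8) = 0.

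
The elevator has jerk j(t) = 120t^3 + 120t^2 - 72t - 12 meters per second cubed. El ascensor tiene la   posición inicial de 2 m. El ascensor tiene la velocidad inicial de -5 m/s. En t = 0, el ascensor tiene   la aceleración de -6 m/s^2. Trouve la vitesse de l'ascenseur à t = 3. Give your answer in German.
Ausgehend von dem Ruck j(t) = 120·t^3 + 120·t^2 - 72·t - 12, nehmen wir 2 Integrale. Die Stammfunktion von dem Ruck ist die Beschleunigung. Mit a(0) = -6 erhalten wir a(t) = 30·t^4 + 40·t^3 - 36·t^2 - 12·t - 6. Die Stammfunktion von der Beschleunigung, mit v(0) = -5, ergibt die Geschwindigkeit: v(t) = 6·t^5 + 10·t^4 - 12·t^3 - 6·t^2 - 6·t - 5. Aus der Gleichung für die Geschwindigkeit v(t) = 6·t^5 + 10·t^4 - 12·t^3 - 6·t^2 - 6·t - 5, setzen wir t = 3 ein und erhalten v = 1867.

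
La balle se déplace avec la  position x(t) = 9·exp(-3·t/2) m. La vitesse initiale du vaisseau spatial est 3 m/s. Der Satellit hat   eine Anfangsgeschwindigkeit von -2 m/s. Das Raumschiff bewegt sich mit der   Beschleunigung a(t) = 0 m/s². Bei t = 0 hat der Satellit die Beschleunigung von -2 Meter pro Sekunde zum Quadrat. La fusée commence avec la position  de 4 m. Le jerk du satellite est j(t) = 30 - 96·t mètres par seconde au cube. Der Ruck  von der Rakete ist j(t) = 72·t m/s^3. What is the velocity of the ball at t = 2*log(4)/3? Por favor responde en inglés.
We must differentiate our position equation x(t) = 9·exp(-3·t/2) 1 time. The derivative of position gives velocity: v(t) = -27·exp(-3·t/2)/2. Using v(t) = -27·exp(-3·t/2)/2 and substituting t = 2*log(4)/3, we find v = -27/8.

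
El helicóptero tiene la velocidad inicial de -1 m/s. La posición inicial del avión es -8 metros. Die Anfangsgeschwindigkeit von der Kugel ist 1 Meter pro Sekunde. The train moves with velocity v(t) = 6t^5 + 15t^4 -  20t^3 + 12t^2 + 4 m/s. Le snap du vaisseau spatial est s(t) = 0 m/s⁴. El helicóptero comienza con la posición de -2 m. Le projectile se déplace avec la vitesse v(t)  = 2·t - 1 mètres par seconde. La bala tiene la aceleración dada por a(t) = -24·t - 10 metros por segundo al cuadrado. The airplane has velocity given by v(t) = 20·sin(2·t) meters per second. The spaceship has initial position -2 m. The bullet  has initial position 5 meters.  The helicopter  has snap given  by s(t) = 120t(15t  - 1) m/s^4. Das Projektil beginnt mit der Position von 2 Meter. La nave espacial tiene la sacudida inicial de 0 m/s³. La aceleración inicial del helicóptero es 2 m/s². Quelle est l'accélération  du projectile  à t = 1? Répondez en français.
Nous devons dériver notre équation de la vitesse v(t) = 2·t - 1 1 fois. En dérivant la vitesse, nous obtenons l'accélération: a(t) = 2. Nous avons l'accélération a(t) = 2. En substituant t = 1: a(1) = 2.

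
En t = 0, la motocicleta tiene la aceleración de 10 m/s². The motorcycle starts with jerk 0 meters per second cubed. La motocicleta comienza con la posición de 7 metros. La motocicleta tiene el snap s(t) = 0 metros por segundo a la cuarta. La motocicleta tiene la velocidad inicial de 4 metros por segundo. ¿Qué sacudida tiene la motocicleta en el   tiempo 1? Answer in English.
To solve this, we need to take 1 integral of our snap equation s(t) = 0. Taking ∫s(t)dt and applying j(0) = 0, we find j(t) = 0. Using j(t) = 0 and substituting t = 1, we find j = 0.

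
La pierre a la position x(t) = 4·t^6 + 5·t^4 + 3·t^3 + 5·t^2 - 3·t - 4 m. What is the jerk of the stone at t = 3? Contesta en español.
Partiendo de la posición x(t) = 4·t^6 + 5·t^4 + 3·t^3 + 5·t^2 - 3·t - 4, tomamos 3 derivadas. Tomando d/dt de x(t), encontramos v(t) = 24·t^5 + 20·t^3 + 9·t^2 + 10·t - 3. Tomando d/dt de v(t), encontramos a(t) = 120·t^4 + 60·t^2 + 18·t + 10. Tomando d/dt de a(t), encontramos j(t) = 480·t^3 + 120·t + 18. De la ecuación de la sacudida j(t) = 480·t^3 + 120·t + 18, sustituimos t = 3 para obtener j = 13338.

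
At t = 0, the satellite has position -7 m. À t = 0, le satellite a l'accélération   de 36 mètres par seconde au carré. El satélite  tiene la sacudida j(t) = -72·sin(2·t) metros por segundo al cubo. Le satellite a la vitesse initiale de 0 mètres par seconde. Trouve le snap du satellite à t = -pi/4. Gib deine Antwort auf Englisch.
We must differentiate our jerk equation j(t) = -72·sin(2·t) 1 time. Taking d/dt of j(t), we find s(t) = -144·cos(2·t). We have snap s(t) = -144·cos(2·t). Substituting t = -pi/4: s(-pi/4) = 0.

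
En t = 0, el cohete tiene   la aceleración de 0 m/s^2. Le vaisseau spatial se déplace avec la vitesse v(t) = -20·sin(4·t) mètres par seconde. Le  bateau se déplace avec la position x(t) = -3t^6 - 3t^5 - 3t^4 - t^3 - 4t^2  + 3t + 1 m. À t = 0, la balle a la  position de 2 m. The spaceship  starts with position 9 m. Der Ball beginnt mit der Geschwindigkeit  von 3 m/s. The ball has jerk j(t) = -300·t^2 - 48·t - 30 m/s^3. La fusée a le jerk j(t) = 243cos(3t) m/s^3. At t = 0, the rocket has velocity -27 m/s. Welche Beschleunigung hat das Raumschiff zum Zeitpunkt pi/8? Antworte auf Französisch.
En partant de la vitesse v(t) = -20·sin(4·t), nous prenons 1 dérivée. En prenant d/dt de v(t), nous trouvons a(t) = -80·cos(4·t). De l'équation de l'accélération a(t) = -80·cos(4·t), nous substituons t = pi/8 pour obtenir a = 0.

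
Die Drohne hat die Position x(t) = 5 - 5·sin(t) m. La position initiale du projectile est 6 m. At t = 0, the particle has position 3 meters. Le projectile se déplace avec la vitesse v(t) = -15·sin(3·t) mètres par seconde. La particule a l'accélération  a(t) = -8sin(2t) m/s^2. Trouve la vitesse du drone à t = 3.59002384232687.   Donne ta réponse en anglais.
Starting from position x(t) = 5 - 5·sin(t), we take 1 derivative. The derivative of position gives velocity: v(t) = -5·cos(t). From the given velocity equation v(t) = -5·cos(t), we substitute t = 3.59002384232687 to get v = 4.50564186412873.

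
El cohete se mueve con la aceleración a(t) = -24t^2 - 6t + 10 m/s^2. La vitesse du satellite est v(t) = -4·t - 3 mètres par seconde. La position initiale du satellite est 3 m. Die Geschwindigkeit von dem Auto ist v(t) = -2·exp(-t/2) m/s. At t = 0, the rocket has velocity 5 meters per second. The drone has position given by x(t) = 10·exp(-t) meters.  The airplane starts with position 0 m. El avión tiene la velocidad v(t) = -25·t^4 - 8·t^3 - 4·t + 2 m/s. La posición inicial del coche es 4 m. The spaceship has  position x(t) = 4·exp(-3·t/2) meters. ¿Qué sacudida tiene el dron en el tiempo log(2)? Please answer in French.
Nous devons dériver notre équation de la position x(t) = 10·exp(-t) 3 fois. En prenant d/dt de x(t), nous trouvons v(t) = -10·exp(-t). En prenant d/dt de v(t), nous trouvons a(t) = 10·exp(-t). En prenant d/dt de a(t), nous trouvons j(t) = -10·exp(-t). De l'équation du jerk j(t) = -10·exp(-t), nous substituons t = log(2) pour obtenir j = -5.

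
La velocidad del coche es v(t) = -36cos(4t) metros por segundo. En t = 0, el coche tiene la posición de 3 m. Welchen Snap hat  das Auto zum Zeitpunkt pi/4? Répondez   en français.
Pour résoudre ceci, nous devons prendre 3 dérivées de notre équation de la vitesse v(t) = -36·cos(4·t). La dérivée de la vitesse donne l'accélération: a(t) = 144·sin(4·t). En dérivant l'accélération, nous obtenons le jerk: j(t) = 576·cos(4·t). La dérivée du jerk donne le snap: s(t) = -2304·sin(4·t). De l'équation du snap s(t) = -2304·sin(4·t), nous substituons t = pi/4 pour obtenir s = 0.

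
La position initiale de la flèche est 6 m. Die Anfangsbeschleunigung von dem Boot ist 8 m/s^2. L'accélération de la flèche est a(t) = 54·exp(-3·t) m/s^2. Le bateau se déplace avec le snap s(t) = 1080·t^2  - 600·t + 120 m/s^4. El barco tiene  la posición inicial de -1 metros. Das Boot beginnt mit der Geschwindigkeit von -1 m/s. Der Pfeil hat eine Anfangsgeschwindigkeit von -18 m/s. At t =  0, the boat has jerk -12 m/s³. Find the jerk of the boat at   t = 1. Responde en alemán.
Ausgehend von dem Snap s(t) = 1080·t^2 - 600·t + 120, nehmen wir 1 Integral. Die Stammfunktion von dem Snap ist der Ruck. Mit j(0) = -12 erhalten wir j(t) = 360·t^3 - 300·t^2 + 120·t - 12. Mit j(t) = 360·t^3 - 300·t^2 + 120·t - 12 und Einsetzen von t = 1, finden wir j = 168.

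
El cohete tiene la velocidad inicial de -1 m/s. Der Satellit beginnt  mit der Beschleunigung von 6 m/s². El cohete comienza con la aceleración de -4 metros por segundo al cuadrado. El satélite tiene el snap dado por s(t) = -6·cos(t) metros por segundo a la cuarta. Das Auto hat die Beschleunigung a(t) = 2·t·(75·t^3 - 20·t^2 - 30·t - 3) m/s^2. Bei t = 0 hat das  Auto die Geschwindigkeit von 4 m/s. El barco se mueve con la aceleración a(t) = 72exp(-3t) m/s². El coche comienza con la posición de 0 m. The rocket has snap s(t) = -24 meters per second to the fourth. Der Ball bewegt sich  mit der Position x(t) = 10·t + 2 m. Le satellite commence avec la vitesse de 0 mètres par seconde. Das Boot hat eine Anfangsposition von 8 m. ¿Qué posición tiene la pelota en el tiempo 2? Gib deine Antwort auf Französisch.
En utilisant x(t) = 10·t + 2 et en substituant t = 2, nous trouvons x = 22.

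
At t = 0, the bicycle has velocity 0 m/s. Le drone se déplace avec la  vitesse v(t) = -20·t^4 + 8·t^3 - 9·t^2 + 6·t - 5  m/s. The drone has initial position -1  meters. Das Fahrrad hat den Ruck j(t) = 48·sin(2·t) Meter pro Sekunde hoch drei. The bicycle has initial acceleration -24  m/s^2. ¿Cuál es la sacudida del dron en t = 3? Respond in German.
Wir müssen unsere Gleichung für die Geschwindigkeit v(t) = -20·t^4 + 8·t^3 - 9·t^2 + 6·t - 5 2-mal ableiten. Durch Ableiten von der Geschwindigkeit erhalten wir die Beschleunigung: a(t) = -80·t^3 + 24·t^2 - 18·t + 6. Die Ableitung von der Beschleunigung ergibt den Ruck: j(t) = -240·t^2 + 48·t - 18. Mit j(t) = -240·t^2 + 48·t - 18 und Einsetzen von t = 3, finden wir j = -2034.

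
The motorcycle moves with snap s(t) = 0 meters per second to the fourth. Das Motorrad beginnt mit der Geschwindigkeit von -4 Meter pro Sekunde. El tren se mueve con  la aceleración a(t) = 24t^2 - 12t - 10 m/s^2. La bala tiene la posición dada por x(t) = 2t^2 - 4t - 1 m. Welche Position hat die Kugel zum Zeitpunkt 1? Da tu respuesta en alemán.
Mit x(t) = 2·t^2 - 4·t - 1 und Einsetzen von t = 1, finden wir x = -3.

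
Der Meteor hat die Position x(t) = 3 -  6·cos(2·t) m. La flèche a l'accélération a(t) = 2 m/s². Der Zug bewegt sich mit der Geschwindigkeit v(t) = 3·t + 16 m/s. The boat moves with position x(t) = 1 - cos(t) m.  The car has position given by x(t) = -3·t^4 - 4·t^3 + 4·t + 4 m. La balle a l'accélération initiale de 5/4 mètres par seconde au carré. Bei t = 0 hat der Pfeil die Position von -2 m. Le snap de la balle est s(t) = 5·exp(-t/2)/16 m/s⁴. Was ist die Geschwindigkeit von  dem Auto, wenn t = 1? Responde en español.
Partiendo de la posición x(t) = -3·t^4 - 4·t^3 + 4·t + 4, tomamos 1 derivada. Derivando la posición, obtenemos la velocidad: v(t) = -12·t^3 - 12·t^2 + 4. De la ecuación de la velocidad v(t) = -12·t^3 - 12·t^2 + 4, sustituimos t = 1 para obtener v = -20.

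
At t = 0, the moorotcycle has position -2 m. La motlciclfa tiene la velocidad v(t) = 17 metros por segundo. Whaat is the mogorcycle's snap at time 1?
To solve this, we need to take 3 derivatives of our velocity equation v(t) = 17. Differentiating velocity, we get acceleration: a(t) = 0. Differentiating acceleration, we get jerk: j(t) = 0. Differentiating jerk, we get snap: s(t) = 0. From the given snap equation s(t) = 0, we substitute t = 1 to get s = 0.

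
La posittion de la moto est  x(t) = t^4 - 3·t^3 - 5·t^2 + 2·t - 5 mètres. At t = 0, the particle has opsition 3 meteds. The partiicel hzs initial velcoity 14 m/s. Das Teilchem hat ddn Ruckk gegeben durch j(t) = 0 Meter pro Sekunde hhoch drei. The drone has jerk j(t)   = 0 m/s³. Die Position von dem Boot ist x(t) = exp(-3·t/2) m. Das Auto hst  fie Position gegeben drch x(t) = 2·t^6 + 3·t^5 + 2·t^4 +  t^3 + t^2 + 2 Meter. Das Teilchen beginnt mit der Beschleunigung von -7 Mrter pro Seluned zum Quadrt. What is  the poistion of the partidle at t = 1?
To find the answer, we compute 3 integrals of j(t) = 0. Finding the antiderivative of j(t) and using a(0) = -7: a(t) = -7. The integral of acceleration is velocity. Using v(0) = 14, we get v(t) = 14 - 7·t. Finding the integral of v(t) and using x(0) = 3: x(t) = -7·t^2/2 + 14·t + 3. From the given position equation x(t) = -7·t^2/2 + 14·t + 3, we substitute t = 1 to get x = 27/2.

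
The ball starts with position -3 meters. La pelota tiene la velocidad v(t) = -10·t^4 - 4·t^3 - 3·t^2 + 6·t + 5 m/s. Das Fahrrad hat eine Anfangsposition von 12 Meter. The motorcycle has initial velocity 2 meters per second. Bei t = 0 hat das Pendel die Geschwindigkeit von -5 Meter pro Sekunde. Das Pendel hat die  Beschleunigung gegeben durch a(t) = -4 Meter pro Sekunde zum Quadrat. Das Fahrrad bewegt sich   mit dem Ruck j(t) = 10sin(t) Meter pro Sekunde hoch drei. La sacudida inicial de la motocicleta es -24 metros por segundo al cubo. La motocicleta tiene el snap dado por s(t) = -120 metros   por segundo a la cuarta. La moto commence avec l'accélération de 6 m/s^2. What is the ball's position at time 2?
To find the answer, we compute 1 antiderivative of v(t) = -10·t^4 - 4·t^3 - 3·t^2 + 6·t + 5. The antiderivative of velocity is position. Using x(0) = -3, we get x(t) = -2·t^5 - t^4 - t^3 + 3·t^2 + 5·t - 3. From the given position equation x(t) = -2·t^5 - t^4 - t^3 + 3·t^2 + 5·t - 3, we substitute t = 2 to get x = -69.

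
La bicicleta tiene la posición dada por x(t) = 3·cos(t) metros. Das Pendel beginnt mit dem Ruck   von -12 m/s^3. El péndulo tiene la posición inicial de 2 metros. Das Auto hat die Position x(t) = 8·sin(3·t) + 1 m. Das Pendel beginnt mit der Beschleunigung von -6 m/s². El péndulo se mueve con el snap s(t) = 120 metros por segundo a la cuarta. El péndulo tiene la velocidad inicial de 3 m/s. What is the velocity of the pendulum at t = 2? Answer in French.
Pour résoudre ceci, nous devons prendre 3 intégrales de notre équation du snap s(t) = 120. L'intégrale du snap, avec j(0) = -12, donne le jerk: j(t) = 120·t - 12. En prenant ∫j(t)dt et en appliquant a(0) = -6, nous trouvons a(t) = 60·t^2 - 12·t - 6. La primitive de l'accélération est la vitesse. En utilisant v(0) = 3, nous obtenons v(t) = 20·t^3 - 6·t^2 - 6·t + 3. Nous avons la vitesse v(t) = 20·t^3 - 6·t^2 - 6·t + 3. En substituant t = 2: v(2) = 127.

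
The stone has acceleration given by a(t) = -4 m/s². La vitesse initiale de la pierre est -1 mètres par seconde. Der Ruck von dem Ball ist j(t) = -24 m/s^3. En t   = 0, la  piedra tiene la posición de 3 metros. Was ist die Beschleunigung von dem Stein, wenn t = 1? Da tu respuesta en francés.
De l'équation de l'accélération a(t) = -4, nous substituons t = 1 pour obtenir a = -4.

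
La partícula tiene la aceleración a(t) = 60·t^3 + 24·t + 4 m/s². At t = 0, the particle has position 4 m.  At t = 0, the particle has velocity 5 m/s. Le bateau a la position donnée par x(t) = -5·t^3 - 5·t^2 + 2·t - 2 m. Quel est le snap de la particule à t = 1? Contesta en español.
Partiendo de la aceleración a(t) = 60·t^3 + 24·t + 4, tomamos 2 derivadas. Tomando d/dt de a(t), encontramos j(t) = 180·t^2 + 24. La derivada de la sacudida da el snap: s(t) = 360·t. Tenemos el snap s(t) = 360·t. Sustituyendo t = 1: s(1) = 360.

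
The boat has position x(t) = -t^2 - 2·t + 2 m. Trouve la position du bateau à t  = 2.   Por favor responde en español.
Usando x(t) = -t^2 - 2·t + 2 y sustituyendo t = 2, encontramos x = -6.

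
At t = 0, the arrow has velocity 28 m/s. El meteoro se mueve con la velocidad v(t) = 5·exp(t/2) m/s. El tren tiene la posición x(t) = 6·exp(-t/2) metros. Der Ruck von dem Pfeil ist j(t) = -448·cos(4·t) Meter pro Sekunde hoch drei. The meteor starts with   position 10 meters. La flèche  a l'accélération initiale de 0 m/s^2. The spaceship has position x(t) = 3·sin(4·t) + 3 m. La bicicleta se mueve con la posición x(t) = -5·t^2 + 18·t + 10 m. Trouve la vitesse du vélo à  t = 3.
Pour résoudre ceci, nous devons prendre 1 dérivée de notre équation de la position x(t) = -5·t^2 + 18·t + 10. En prenant d/dt de x(t), nous trouvons v(t) = 18 - 10·t. De l'équation de la vitesse v(t) = 18 - 10·t, nous substituons t = 3 pour obtenir v = -12.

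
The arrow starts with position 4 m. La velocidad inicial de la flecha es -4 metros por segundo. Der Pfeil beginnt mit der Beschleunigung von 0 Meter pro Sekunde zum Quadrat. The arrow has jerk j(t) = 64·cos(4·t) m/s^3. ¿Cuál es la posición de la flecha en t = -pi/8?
Partiendo de la sacudida j(t) = 64·cos(4·t), tomamos 3 antiderivadas. La antiderivada de la sacudida, con a(0) = 0, da la aceleración: a(t) = 16·sin(4·t). Integrando la aceleración y usando la condición inicial v(0) = -4, obtenemos v(t) = -4·cos(4·t). Integrando la velocidad y usando la condición inicial x(0) = 4, obtenemos x(t) = 4 - sin(4·t). Tenemos la posición x(t) = 4 - sin(4·t). Sustituyendo t = -pi/8: x(-pi/8) = 5.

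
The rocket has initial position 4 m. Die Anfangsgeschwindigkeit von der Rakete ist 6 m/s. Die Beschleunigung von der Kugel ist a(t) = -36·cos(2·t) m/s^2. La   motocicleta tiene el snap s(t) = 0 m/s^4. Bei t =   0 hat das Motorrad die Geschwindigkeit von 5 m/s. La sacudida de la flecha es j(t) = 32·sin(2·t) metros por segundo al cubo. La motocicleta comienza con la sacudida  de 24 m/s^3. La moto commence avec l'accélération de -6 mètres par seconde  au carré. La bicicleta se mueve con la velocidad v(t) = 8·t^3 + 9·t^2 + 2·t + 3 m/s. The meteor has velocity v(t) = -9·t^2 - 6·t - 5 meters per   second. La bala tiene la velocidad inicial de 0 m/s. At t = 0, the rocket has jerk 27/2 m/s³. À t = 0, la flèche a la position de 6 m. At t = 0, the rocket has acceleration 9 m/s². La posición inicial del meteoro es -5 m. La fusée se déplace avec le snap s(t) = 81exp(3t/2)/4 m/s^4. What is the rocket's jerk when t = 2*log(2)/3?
We need to integrate our snap equation s(t) = 81·exp(3·t/2)/4 1 time. The antiderivative of snap, with j(0) = 27/2, gives jerk: j(t) = 27·exp(3·t/2)/2. We have jerk j(t) = 27·exp(3·t/2)/2. Substituting t = 2*log(2)/3: j(2*log(2)/3) = 27.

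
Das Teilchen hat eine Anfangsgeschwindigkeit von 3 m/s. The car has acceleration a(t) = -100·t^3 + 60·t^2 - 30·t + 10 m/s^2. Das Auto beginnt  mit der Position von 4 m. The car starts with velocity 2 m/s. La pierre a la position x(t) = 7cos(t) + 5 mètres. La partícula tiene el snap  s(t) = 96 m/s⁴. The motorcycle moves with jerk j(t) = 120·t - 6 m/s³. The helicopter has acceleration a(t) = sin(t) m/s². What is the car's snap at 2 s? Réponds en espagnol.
Partiendo de la aceleración a(t) = -100·t^3 + 60·t^2 - 30·t + 10, tomamos 2 derivadas. Tomando d/dt de a(t), encontramos j(t) = -300·t^2 + 120·t - 30. Tomando d/dt de j(t), encontramos s(t) = 120 - 600·t. De la ecuación del snap s(t) = 120 - 600·t, sustituimos t = 2 para obtener s = -1080.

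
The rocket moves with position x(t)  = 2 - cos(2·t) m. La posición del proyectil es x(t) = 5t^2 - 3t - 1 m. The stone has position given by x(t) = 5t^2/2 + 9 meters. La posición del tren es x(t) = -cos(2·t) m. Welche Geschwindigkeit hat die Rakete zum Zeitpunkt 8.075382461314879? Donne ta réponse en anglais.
We must differentiate our position equation x(t) = 2 - cos(2·t) 1 time. Differentiating position, we get velocity: v(t) = 2·sin(2·t). Using v(t) = 2·sin(2·t) and substituting t = 8.075382461314879, we find v = -0.856945183653086.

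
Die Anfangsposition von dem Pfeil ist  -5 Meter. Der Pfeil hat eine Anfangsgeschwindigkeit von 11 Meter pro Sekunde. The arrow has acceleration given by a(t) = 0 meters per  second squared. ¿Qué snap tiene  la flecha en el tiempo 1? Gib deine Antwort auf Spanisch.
Partiendo de la aceleración a(t) = 0, tomamos 2 derivadas. Tomando d/dt de a(t), encontramos j(t) = 0. Tomando d/dt de j(t), encontramos s(t) = 0. Usando s(t) = 0 y sustituyendo t = 1, encontramos s = 0.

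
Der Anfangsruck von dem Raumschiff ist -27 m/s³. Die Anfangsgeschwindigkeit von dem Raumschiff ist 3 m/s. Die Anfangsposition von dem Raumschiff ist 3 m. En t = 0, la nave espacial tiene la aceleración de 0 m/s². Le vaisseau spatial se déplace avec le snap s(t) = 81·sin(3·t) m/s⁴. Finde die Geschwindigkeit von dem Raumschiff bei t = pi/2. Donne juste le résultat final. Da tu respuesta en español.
La respuesta es 0.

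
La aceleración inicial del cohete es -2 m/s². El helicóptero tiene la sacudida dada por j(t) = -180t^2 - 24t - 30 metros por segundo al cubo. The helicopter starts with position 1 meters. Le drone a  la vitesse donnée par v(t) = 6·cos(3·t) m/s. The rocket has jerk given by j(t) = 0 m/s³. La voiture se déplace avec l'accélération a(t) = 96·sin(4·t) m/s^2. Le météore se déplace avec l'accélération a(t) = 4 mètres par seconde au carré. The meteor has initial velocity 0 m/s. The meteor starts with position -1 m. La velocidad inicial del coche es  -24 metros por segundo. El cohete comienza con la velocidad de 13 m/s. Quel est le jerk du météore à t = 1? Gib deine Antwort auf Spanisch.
Para resolver esto, necesitamos tomar 1 derivada de nuestra ecuación de la aceleración a(t) = 4. La derivada de la aceleración da la sacudida: j(t) = 0. Tenemos la sacudida j(t) = 0. Sustituyendo t = 1: j(1) = 0.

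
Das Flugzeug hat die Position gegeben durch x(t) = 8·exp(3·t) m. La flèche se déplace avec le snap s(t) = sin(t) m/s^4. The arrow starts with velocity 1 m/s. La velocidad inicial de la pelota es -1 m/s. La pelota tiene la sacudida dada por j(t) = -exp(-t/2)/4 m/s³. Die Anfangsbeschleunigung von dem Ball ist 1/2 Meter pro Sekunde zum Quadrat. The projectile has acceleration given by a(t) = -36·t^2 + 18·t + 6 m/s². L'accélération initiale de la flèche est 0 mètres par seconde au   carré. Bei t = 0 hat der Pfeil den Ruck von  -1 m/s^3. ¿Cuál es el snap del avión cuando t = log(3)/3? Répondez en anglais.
To solve this, we need to take 4 derivatives of our position equation x(t) = 8·exp(3·t). Taking d/dt of x(t), we find v(t) = 24·exp(3·t). Taking d/dt of v(t), we find a(t) = 72·exp(3·t). Taking d/dt of a(t), we find j(t) = 216·exp(3·t). Differentiating jerk, we get snap: s(t) = 648·exp(3·t). Using s(t) = 648·exp(3·t) and substituting t = log(3)/3, we find s = 1944.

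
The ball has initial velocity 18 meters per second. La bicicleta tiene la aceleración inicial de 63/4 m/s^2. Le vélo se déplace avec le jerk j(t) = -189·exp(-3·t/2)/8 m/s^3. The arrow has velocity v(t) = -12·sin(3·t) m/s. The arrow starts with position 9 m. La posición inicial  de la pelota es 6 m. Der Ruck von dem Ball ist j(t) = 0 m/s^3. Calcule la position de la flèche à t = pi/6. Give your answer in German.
Wir müssen die Stammfunktion unserer Gleichung für die Geschwindigkeit v(t) = -12·sin(3·t) 1-mal finden. Mit ∫v(t)dt und Anwendung von x(0) = 9, finden wir x(t) = 4·cos(3·t) + 5. Wir haben die Position x(t) = 4·cos(3·t) + 5. Durch Einsetzen von t = pi/6: x(pi/6) = 5.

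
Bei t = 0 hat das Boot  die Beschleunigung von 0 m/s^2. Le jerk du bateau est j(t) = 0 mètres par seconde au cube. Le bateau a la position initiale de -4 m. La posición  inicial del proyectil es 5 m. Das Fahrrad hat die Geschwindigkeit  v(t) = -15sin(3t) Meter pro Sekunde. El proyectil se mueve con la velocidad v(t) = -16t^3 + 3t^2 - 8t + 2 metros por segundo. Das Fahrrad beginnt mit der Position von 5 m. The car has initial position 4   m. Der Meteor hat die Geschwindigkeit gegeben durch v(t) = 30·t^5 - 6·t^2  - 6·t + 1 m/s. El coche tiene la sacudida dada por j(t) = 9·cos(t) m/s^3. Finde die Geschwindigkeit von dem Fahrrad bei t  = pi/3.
Aus der Gleichung für die Geschwindigkeit v(t) = -15·sin(3·t), setzen wir t = pi/3 ein und erhalten v = 0.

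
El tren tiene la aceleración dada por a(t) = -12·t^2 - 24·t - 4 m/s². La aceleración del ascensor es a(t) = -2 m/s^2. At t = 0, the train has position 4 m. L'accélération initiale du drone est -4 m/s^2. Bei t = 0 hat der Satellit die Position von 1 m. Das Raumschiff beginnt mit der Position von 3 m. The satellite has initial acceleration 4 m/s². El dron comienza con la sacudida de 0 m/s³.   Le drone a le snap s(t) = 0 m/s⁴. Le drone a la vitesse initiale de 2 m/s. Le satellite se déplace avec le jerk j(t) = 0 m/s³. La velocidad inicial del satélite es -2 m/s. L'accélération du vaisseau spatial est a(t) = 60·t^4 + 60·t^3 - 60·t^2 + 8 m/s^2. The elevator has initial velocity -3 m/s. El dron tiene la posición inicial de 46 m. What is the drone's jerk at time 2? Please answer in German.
Um dies zu lösen, müssen wir 1 Integral unserer Gleichung für den Snap s(t) = 0 finden. Durch Integration von dem Snap und Verwendung der Anfangsbedingung j(0) = 0, erhalten wir j(t) = 0. Wir haben den Ruck j(t) = 0. Durch Einsetzen von t = 2: j(2) = 0.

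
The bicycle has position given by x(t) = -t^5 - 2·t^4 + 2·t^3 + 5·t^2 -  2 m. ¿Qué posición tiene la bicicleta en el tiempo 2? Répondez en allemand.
Aus der Gleichung für die Position x(t) = -t^5 - 2·t^4 + 2·t^3 + 5·t^2 - 2, setzen wir t = 2 ein und erhalten x = -30.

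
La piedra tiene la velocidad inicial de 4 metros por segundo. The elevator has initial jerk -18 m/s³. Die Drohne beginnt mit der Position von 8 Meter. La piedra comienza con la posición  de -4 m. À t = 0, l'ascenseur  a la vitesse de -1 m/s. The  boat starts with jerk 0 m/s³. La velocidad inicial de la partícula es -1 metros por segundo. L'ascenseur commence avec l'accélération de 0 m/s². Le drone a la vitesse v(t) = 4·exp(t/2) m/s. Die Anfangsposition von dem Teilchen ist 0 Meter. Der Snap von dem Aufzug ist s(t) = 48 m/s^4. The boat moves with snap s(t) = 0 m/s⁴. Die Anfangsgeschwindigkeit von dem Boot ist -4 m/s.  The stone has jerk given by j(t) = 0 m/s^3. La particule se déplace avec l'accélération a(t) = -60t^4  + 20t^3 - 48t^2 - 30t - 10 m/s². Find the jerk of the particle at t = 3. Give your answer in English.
Starting from acceleration a(t) = -60·t^4 + 20·t^3 - 48·t^2 - 30·t - 10, we take 1 derivative. The derivative of acceleration gives jerk: j(t) = -240·t^3 + 60·t^2 - 96·t - 30. From the given jerk equation j(t) = -240·t^3 + 60·t^2 - 96·t - 30, we substitute t = 3 to get j = -6258.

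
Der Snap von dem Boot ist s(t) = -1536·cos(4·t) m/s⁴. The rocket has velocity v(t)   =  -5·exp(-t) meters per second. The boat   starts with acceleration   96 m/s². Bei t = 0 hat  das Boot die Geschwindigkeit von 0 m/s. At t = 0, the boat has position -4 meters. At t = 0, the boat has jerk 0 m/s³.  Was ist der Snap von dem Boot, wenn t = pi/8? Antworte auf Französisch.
Nous avons le snap s(t) = -1536·cos(4·t). En substituant t = pi/8: s(pi/8) = 0.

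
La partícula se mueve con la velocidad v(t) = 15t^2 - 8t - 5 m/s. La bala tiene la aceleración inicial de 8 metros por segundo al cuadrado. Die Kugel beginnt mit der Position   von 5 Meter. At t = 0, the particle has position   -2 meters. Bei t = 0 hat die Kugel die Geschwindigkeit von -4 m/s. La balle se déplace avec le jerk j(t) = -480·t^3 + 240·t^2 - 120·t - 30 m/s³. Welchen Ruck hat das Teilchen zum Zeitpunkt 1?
Wir müssen unsere Gleichung für die Geschwindigkeit v(t) = 15·t^2 - 8·t - 5 2-mal ableiten. Durch Ableiten von der Geschwindigkeit erhalten wir die Beschleunigung: a(t) = 30·t - 8. Die Ableitung von der Beschleunigung ergibt den Ruck: j(t) = 30. Aus der Gleichung für den Ruck j(t) = 30, setzen wir t = 1 ein und erhalten j = 30.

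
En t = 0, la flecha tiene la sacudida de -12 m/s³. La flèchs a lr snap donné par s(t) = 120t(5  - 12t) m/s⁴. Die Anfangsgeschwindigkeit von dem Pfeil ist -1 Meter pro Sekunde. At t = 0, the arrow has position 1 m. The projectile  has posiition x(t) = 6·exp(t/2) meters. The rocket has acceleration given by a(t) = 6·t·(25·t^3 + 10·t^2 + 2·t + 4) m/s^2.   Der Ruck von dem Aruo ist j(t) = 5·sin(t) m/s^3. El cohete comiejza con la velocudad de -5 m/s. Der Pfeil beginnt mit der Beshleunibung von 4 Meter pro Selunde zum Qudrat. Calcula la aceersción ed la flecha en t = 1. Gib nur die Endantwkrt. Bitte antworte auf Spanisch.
La respuesta es -28.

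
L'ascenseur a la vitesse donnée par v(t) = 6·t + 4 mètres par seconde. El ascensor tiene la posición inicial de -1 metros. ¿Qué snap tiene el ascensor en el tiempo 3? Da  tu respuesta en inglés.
Starting from velocity v(t) = 6·t + 4, we take 3 derivatives. The derivative of velocity gives acceleration: a(t) = 6. The derivative of acceleration gives jerk: j(t) = 0. Taking d/dt of j(t), we find s(t) = 0. We have snap s(t) = 0. Substituting t = 3: s(3) = 0.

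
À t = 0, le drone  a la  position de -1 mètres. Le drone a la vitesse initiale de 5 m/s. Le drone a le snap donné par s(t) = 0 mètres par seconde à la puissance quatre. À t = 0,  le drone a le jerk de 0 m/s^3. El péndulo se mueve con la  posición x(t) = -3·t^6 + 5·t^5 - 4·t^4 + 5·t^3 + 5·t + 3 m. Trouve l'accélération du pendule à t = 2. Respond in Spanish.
Para resolver esto, necesitamos tomar 2 derivadas de nuestra ecuación de la posición x(t) = -3·t^6 + 5·t^5 - 4·t^4 + 5·t^3 + 5·t + 3. La derivada de la posición da la velocidad: v(t) = -18·t^5 + 25·t^4 - 16·t^3 + 15·t^2 + 5. Derivando la velocidad, obtenemos la aceleración: a(t) = -90·t^4 + 100·t^3 - 48·t^2 + 30·t. Usando a(t) = -90·t^4 + 100·t^3 - 48·t^2 + 30·t y sustituyendo t = 2, encontramos a = -772.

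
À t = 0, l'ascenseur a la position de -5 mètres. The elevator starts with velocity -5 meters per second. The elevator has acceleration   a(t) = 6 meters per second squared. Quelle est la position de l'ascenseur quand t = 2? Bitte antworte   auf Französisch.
Nous devons intégrer notre équation de l'accélération a(t) = 6 2 fois. En prenant ∫a(t)dt et en appliquant v(0) = -5, nous trouvons v(t) = 6·t - 5. En intégrant la vitesse et en utilisant la condition initiale x(0) = -5, nous obtenons x(t) = 3·t^2 - 5·t - 5. De l'équation de la position x(t) = 3·t^2 - 5·t - 5, nous substituons t = 2 pour obtenir x = -3.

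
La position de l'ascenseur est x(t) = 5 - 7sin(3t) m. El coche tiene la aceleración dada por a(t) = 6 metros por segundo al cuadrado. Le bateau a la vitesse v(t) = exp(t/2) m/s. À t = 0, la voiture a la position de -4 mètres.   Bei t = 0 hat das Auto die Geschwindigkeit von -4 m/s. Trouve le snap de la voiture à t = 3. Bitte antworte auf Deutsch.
Ausgehend von der Beschleunigung a(t) = 6, nehmen wir 2 Ableitungen. Die Ableitung von der Beschleunigung ergibt den Ruck: j(t) = 0. Die Ableitung von dem Ruck ergibt den Snap: s(t) = 0. Aus der Gleichung für den Snap s(t) = 0, setzen wir t = 3 ein und erhalten s = 0.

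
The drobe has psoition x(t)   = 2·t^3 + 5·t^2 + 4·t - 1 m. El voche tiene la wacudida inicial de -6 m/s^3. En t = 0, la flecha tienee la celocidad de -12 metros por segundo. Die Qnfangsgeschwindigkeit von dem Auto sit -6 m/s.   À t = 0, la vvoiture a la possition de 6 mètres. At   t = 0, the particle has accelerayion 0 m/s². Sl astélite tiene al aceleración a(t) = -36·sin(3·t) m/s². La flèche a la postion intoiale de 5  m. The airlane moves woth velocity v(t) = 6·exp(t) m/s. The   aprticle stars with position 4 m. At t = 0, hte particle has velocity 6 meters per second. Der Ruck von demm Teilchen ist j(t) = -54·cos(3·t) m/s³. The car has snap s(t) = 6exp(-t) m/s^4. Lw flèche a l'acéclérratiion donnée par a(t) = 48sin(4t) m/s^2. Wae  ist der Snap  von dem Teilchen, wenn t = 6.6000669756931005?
Um dies zu lösen, müssen wir 1 Ableitung unserer Gleichung für den Ruck j(t) = -54·cos(3·t) nehmen. Mit d/dt von j(t) finden wir s(t) = 162·sin(3·t). Mit s(t) = 162·sin(3·t) und Einsetzen von t = 6.6000669756931005, finden wir s = 131.834064948816.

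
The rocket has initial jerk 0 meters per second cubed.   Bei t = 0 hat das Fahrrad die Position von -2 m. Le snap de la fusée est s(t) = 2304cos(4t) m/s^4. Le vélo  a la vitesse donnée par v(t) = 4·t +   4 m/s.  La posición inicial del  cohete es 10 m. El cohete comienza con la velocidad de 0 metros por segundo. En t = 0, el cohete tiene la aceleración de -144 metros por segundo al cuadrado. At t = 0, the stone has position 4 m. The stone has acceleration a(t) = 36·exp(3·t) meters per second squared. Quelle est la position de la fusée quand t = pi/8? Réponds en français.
Nous devons intégrer notre équation du snap s(t) = 2304·cos(4·t) 4 fois. La primitive du snap, avec j(0) = 0, donne le jerk: j(t) = 576·sin(4·t). En prenant ∫j(t)dt et en appliquant a(0) = -144, nous trouvons a(t) = -144·cos(4·t). La primitive de l'accélération, avec v(0) = 0, donne la vitesse: v(t) = -36·sin(4·t). L'intégrale de la vitesse est la position. En utilisant x(0) = 10, nous obtenons x(t) = 9·cos(4·t) + 1. Nous avons la position x(t) = 9·cos(4·t) + 1. En substituant t = pi/8: x(pi/8) = 1.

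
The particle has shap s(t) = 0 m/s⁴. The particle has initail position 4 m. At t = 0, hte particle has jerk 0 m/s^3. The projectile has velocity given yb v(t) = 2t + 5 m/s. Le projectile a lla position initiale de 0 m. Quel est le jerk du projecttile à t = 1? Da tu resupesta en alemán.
Um dies zu lösen, müssen wir 2 Ableitungen unserer Gleichung für die Geschwindigkeit v(t) = 2·t + 5 nehmen. Mit d/dt von v(t) finden wir a(t) = 2. Die Ableitung von der Beschleunigung ergibt den Ruck: j(t) = 0. Mit j(t) = 0 und Einsetzen von t = 1, finden wir j = 0.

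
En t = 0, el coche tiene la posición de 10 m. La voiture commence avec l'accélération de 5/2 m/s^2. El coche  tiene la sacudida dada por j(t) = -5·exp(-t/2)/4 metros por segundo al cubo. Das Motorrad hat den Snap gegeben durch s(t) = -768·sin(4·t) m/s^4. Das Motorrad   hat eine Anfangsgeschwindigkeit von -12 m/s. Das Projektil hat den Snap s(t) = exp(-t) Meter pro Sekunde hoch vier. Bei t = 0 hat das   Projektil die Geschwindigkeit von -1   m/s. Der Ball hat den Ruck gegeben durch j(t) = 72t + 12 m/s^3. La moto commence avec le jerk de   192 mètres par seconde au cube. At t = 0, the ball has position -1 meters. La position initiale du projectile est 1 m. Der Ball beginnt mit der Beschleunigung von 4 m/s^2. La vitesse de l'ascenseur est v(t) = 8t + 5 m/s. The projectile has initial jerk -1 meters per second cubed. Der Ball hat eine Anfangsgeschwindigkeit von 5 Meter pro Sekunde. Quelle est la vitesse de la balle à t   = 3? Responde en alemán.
Wir müssen das Integral unserer Gleichung für den Ruck j(t) = 72·t + 12 2-mal finden. Das Integral von dem Ruck ist die Beschleunigung. Mit a(0) = 4 erhalten wir a(t) = 36·t^2 + 12·t + 4. Mit ∫a(t)dt und Anwendung von v(0) = 5, finden wir v(t) = 12·t^3 + 6·t^2 + 4·t + 5. Wir haben die Geschwindigkeit v(t) = 12·t^3 + 6·t^2 + 4·t + 5. Durch Einsetzen von t = 3: v(3) = 395.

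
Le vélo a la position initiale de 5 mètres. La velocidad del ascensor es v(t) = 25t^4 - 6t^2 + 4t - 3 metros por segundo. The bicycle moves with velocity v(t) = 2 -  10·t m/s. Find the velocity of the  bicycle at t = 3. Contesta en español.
Tenemos la velocidad v(t) = 2 - 10·t. Sustituyendo t = 3: v(3) = -28.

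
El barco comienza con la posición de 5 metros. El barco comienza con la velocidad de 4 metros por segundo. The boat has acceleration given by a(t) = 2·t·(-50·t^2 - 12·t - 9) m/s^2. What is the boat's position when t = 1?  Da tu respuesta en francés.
Nous devons trouver l'intégrale de notre équation de l'accélération a(t) = 2·t·(-50·t^2 - 12·t - 9) 2 fois. En prenant ∫a(t)dt et en appliquant v(0) = 4, nous trouvons v(t) = -25·t^4 - 8·t^3 - 9·t^2 + 4. La primitive de la vitesse est la position. En utilisant x(0) = 5, nous obtenons x(t) = -5·t^5 - 2·t^4 - 3·t^3 + 4·t + 5. De l'équation de la position x(t) = -5·t^5 - 2·t^4 - 3·t^3 + 4·t + 5, nous substituons t = 1 pour obtenir x = -1.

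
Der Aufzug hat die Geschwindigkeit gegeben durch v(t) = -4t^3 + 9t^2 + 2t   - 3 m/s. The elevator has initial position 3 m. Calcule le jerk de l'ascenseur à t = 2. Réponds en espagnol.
Partiendo de la velocidad v(t) = -4·t^3 + 9·t^2 + 2·t - 3, tomamos 2 derivadas. Tomando d/dt de v(t), encontramos a(t) = -12·t^2 + 18·t + 2. Derivando la aceleración, obtenemos la sacudida: j(t) = 18 - 24·t. De la ecuación de la sacudida j(t) = 18 - 24·t, sustituimos t = 2 para obtener j = -30.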